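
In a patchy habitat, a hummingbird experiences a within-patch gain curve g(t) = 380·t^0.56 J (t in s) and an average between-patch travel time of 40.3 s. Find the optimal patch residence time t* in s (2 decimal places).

51.29 s

Maximise g(t)/(T+t): set derivative to zero → g'(t)(T+t) = g(t).
g'(t) = 0.56·380·t^-0.44. Setting 0.56·380·t^-0.44 = 380·t^0.56/(40.3+t) gives 0.56(40.3+t) = t, so 0.44·t = 0.56×40.3.
t* = 0.56×40.3/0.44 = 51.29 s.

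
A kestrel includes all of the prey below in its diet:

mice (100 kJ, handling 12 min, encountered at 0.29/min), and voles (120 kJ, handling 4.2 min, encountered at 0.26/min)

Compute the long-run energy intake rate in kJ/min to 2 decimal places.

R = (0.29×100 + 0.26×120) / (1 + 0.29×12 + 0.26×4.2) = 60.2/5.572 = 10.8 kJ/min.

10.80 kJ/min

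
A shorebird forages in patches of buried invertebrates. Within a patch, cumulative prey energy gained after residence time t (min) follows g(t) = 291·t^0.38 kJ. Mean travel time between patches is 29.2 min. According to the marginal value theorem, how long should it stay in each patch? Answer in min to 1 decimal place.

17.9 min

Optimal t* satisfies g'(t*) = g(t*)/(T + t*).
g'(t) = 0.38·291·t^-0.62. Setting 0.38·291·t^-0.62 = 291·t^0.38/(29.2+t) gives 0.38(29.2+t) = t, so 0.62·t = 0.38×29.2.
t* = 0.38×29.2/0.62 = 17.9 min.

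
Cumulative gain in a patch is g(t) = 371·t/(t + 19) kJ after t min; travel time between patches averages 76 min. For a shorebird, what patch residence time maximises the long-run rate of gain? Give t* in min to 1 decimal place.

38.0 min

Maximise g(t)/(T+t): set derivative to zero → g'(t)(T+t) = g(t).
g'(t) = 371·19/(t + 19)². Setting 371·19/(t+19)² = 371t/[(t+19)(76+t)] gives 19(76+t) = t(t+19), so t² = 19×76 = 1444.
t* = √1444 = 38 min.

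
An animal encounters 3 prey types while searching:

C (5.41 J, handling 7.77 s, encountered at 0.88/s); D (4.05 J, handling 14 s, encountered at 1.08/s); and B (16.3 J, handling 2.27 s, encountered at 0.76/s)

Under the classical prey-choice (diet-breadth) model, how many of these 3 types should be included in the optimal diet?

1

Rank by E/h (J/s): B 7.18, C 0.696, D 0.289. Include each in turn until the next type's E/h falls below the running intake rate.
Rate on top 1: 4.546. C: 0.696 < 4.546 → exclude; stop.
Optimal diet: B — 1 of 3 types.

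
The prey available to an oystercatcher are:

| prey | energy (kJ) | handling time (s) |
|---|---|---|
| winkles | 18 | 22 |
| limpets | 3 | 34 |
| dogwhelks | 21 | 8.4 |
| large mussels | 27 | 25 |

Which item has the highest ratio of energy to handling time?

dogwhelks

Profitability E/h (kJ/s): winkles = 18/22 = 0.818, limpets = 3/34 = 0.0882, dogwhelks = 21/8.4 = 2.5, large mussels = 27/25 = 1.08.
Ranked: dogwhelks > large mussels > winkles > limpets.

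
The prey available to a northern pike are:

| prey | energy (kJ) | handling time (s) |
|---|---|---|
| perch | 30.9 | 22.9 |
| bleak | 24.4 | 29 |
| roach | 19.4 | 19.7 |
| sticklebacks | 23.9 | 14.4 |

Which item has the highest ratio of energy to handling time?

In descending order of E/h:
sticklebacks: 23.9/14.4 = 1.66 kJ/s
perch: 30.9/22.9 = 1.35 kJ/s
roach: 19.4/19.7 = 0.985 kJ/s
bleak: 24.4/29 = 0.841 kJ/s

sticklebacks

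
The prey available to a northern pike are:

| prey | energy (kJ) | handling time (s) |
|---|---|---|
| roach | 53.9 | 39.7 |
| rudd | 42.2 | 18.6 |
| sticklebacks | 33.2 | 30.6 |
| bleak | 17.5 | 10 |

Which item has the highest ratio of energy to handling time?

rudd

Profitability E/h (kJ/s): roach = 53.9/39.7 = 1.36, rudd = 42.2/18.6 = 2.27, sticklebacks = 33.2/30.6 = 1.08, bleak = 17.5/10 = 1.75.
Ranked: rudd > bleak > roach > sticklebacks.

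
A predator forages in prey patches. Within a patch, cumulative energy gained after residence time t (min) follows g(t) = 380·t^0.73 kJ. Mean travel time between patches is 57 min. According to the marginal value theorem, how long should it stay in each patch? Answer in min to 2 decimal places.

Maximise g(t)/(T+t): set derivative to zero → g'(t)(T+t) = g(t).
g'(t) = 0.73·380·t^-0.27. Setting 0.73·380·t^-0.27 = 380·t^0.73/(57+t) gives 0.73(57+t) = t, so 0.27·t = 0.73×57.
t* = 0.73×57/0.27 = 154.1 min.

154.11 min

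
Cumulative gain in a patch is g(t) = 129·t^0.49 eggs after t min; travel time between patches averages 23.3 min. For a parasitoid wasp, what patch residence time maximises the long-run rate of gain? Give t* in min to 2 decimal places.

Optimal t* satisfies g'(t*) = g(t*)/(T + t*).
g'(t) = 0.49·129·t^-0.51. Setting 0.49·129·t^-0.51 = 129·t^0.49/(23.3+t) gives 0.49(23.3+t) = t, so 0.51·t = 0.49×23.3.
t* = 0.49×23.3/0.51 = 22.39 min.

22.39 min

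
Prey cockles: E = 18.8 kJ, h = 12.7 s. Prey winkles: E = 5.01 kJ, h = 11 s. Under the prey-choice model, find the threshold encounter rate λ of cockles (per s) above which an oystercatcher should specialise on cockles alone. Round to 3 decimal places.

0.035 per s

At the threshold, the rate on cockles alone equals the profitability of winkles: λ·18.8/(1 + λ·12.7) = 5.01/11 = 0.4555.
Rearranging, λ(18.8 − 0.4555×12.7) = 0.4555, so λ = 0.4555/13.02 = 0.03499 per s.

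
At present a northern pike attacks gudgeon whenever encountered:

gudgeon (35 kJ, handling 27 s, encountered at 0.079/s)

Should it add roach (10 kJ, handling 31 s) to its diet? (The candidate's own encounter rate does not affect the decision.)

On gudgeon alone, R = ΣλE/(1+Σλh) = 2.765/3.133 = 0.8825 kJ/s.
Profitability of roach: 10/31 = 0.3226 kJ/s.
0.3226 < 0.8825, so adding roach would lower the average — exclude it.

No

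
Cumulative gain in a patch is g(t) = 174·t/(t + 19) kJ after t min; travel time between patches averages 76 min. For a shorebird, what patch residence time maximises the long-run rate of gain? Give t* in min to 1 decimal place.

Maximise g(t)/(T+t): set derivative to zero → g'(t)(T+t) = g(t).
g'(t) = 174·19/(t + 19)². Setting 174·19/(t+19)² = 174t/[(t+19)(76+t)] gives 19(76+t) = t(t+19), so t² = 19×76 = 1444.
t* = √1444 = 38 min.

38.0 min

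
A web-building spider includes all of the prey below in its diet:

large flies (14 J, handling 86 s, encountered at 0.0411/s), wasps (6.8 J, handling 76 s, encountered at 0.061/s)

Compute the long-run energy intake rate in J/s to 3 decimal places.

0.108 J/s

R = Σλ_iE_i / (1 + Σλ_ih_i)
Numerator: 0.0411×14 + 0.061×6.8 = 0.9902
Denominator: 1 + 0.0411×86 + 0.061×76 = 9.171
R = 0.9902/9.171 = 0.108 J/s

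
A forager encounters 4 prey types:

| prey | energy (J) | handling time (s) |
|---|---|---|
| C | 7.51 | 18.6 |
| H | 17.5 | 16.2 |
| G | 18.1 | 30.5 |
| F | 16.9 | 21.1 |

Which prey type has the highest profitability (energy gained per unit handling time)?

In descending order of E/h:
H: 17.5/16.2 = 1.08 J/s
F: 16.9/21.1 = 0.801 J/s
G: 18.1/30.5 = 0.593 J/s
C: 7.51/18.6 = 0.404 J/s

H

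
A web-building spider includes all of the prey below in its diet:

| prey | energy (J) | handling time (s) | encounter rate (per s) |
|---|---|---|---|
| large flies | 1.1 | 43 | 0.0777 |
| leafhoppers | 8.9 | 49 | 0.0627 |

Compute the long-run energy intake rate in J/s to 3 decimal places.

Energy encountered per unit search time: 0.0777×1.1 + 0.0627×8.9 = 0.6435 J/s.
Handling time per unit search time: 0.0777×43 + 0.0627×49 = 6.413.
Rate = 0.6435/(1 + 6.413) = 0.0868 J/s.

0.087 J/s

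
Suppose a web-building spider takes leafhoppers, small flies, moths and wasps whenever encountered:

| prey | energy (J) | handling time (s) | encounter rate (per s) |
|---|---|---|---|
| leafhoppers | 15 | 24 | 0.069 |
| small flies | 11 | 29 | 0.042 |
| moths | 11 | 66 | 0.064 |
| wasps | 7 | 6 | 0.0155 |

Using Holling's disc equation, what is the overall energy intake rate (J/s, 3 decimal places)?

Energy encountered per unit search time: 0.069×15 + 0.042×11 + 0.064×11 + 0.0155×7 = 2.31 J/s.
Handling time per unit search time: 0.069×24 + 0.042×29 + 0.064×66 + 0.0155×6 = 7.191.
Rate = 2.31/(1 + 7.191) = 0.282 J/s.

0.282 J/s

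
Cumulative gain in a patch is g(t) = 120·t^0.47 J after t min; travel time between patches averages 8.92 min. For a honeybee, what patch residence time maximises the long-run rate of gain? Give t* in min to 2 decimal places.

By the marginal value theorem, leave when the instantaneous gain rate g'(t) equals the habitat-wide average g(t)/(T + t).
g'(t) = 0.47·120·t^-0.53. Setting 0.47·120·t^-0.53 = 120·t^0.47/(8.92+t) gives 0.47(8.92+t) = t, so 0.53·t = 0.47×8.92.
t* = 0.47×8.92/0.53 = 7.91 min.

7.91 min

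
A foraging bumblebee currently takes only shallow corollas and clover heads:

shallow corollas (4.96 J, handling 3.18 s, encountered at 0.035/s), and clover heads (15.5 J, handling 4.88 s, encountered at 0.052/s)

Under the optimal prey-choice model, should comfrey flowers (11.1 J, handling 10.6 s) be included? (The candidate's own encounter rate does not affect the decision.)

Yes

Current rate: (0.035×4.96 + 0.052×15.5)/(1 + 0.035×3.18 + 0.052×4.88) = 0.7176 J/s.
comfrey flowers: E/h = 11.1/10.6 = 1.047 J/s.
1.047 > 0.7176, so adding comfrey flowers raises the average — include it.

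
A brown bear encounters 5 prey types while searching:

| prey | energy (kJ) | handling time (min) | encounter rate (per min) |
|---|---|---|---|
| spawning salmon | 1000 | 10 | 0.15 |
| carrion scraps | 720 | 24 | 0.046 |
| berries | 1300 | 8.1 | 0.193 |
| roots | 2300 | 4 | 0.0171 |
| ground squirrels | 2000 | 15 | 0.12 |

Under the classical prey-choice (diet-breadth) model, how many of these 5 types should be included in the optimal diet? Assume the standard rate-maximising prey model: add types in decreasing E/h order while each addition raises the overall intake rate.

3

E/h in descending order: roots 575, berries 160, ground squirrels 133, spawning salmon 100, carrion scraps 30 kJ/min. The optimal diet is the largest prefix of this list for which every included type satisfies E_i/h_i > R on the types above it.
Rate on top 1: 36.81. berries: 160 > 36.81 → include.
Rate on top 2: 110.3. ground squirrels: 133 > 110.3 → include.
Rate on top 3: 119.6. spawning salmon: 100 < 119.6 → exclude; stop.
Optimal diet: roots, berries, ground squirrels — 3 of 5 types.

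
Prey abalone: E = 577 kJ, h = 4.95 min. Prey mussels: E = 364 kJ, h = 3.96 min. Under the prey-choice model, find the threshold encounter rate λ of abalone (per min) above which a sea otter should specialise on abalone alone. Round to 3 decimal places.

Drop mussels once their profitability E₂/h₂ falls below the rate achievable on abalone alone: E₂/h₂ = λE₁/(1 + λh₁).
Solve for λ: λE₁h₂ = E₂(1 + λh₁) → λ(E₁h₂ − E₂h₁) = E₂ → λ = E₂/(E₁h₂ − E₂h₁).
λ = 364/(577×3.96 − 364×4.95) = 364/483.1 = 0.7534 per min.

0.753 per min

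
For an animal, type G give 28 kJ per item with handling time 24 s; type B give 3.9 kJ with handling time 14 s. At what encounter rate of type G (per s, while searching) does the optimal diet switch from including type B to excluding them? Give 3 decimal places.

0.013 per s

The zero-one rule: include type B iff E₂/h₂ > λE₁/(1+λh₁). Equality gives the switch point.
λE₁h₂ = E₂ + λE₂h₁ ⇒ λ = E₂/(E₁h₂ − E₂h₁) = 3.9/(392 − 93.6) = 0.01307 per s.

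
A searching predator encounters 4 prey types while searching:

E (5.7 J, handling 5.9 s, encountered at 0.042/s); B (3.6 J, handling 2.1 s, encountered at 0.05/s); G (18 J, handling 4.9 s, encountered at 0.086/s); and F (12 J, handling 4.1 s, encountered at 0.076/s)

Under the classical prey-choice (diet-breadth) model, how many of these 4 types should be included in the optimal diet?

3

Profitabilities (E/h, J/s): G 3.67, F 2.93, B 1.71, E 0.966. Add prey in this order while the next type's profitability exceeds the intake rate on those already taken.
Rate on top 1: 1.089. F: 2.93 > 1.089 → include.
Rate on top 2: 1.42. B: 1.71 > 1.42 → include.
Rate on top 3: 1.436. E: 0.966 < 1.436 → exclude; stop.
Optimal diet: G, F, B — 3 of 4 types.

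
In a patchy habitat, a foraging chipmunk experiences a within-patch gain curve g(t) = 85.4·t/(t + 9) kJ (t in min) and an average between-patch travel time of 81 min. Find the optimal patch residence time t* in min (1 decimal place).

27.0 min

Maximise g(t)/(T+t): set derivative to zero → g'(t)(T+t) = g(t).
g'(t) = 85.4·9/(t + 9)². Setting 85.4·9/(t+9)² = 85.4t/[(t+9)(81+t)] gives 9(81+t) = t(t+9), so t² = 9×81 = 729.
t* = √729 = 27 min.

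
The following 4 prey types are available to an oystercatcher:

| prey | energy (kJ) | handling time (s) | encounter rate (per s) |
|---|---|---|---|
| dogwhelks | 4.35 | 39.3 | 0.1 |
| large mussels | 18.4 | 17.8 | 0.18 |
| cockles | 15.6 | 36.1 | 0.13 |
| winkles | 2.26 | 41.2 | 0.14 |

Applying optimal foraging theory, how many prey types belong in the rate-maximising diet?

E/h in descending order: large mussels 1.03, cockles 0.432, dogwhelks 0.111, winkles 0.0549 kJ/s. The optimal diet is the largest prefix of this list for which every included type satisfies E_i/h_i > R on the types above it.
Rate on top 1: 0.7878. cockles: 0.432 < 0.7878 → exclude; stop.
Optimal diet: large mussels — 1 of 4 types.

1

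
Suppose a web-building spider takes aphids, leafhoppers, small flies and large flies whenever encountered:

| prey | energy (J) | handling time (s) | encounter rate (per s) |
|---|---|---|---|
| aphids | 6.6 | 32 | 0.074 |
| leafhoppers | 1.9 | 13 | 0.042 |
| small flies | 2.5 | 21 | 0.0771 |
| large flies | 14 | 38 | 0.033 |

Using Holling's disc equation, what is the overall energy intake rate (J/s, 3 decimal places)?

R = (0.074×6.6 + 0.042×1.9 + 0.0771×2.5 + 0.033×14) / (1 + 0.074×32 + 0.042×13 + 0.0771×21 + 0.033×38) = 1.223/6.787 = 0.1802 J/s.

0.180 J/s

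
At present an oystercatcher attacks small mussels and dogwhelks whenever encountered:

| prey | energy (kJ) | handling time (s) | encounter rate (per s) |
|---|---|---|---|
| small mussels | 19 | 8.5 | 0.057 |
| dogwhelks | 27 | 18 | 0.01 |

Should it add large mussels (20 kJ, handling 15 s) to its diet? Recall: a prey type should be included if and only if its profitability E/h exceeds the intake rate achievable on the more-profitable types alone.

Yes

Current rate: (0.057×19 + 0.01×27)/(1 + 0.057×8.5 + 0.01×18) = 0.8129 kJ/s.
large mussels: E/h = 20/15 = 1.333 kJ/s.
1.333 > 0.8129, so adding large mussels raises the average — include it.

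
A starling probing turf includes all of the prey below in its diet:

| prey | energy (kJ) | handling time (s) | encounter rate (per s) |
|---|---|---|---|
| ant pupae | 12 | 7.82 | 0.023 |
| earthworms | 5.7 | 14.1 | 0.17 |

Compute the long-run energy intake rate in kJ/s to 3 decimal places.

0.348 kJ/s

R = Σλ_iE_i / (1 + Σλ_ih_i)
Numerator: 0.023×12 + 0.17×5.7 = 1.245
Denominator: 1 + 0.023×7.82 + 0.17×14.1 = 3.577
R = 1.245/3.577 = 0.3481 kJ/s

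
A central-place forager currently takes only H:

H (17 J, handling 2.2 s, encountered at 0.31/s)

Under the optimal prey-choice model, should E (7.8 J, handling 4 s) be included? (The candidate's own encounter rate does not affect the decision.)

Intake rate on the current diet: R = (0.31×17) / (1 + 0.31×2.2) = 5.27/1.682 = 3.133 J/s.
Profitability of E: 7.8/4 = 1.95 J/s.
Since 1.95 < R, time spent handling E is better spent searching.

No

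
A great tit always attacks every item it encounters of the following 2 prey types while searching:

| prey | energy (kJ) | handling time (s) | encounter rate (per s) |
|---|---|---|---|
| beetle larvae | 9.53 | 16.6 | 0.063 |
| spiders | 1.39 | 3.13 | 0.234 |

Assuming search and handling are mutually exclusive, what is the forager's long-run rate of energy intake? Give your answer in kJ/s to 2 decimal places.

R = (0.063×9.53 + 0.234×1.39) / (1 + 0.063×16.6 + 0.234×3.13) = 0.9256/2.778 = 0.3332 kJ/s.

0.33 kJ/s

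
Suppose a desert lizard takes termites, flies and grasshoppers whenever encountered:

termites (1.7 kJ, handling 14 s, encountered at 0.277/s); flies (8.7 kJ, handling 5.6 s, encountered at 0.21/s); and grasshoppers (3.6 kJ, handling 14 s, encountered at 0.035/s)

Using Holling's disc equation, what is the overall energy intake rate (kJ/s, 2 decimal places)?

0.37 kJ/s

R = (0.277×1.7 + 0.21×8.7 + 0.035×3.6) / (1 + 0.277×14 + 0.21×5.6 + 0.035×14) = 2.424/6.544 = 0.3704 kJ/s.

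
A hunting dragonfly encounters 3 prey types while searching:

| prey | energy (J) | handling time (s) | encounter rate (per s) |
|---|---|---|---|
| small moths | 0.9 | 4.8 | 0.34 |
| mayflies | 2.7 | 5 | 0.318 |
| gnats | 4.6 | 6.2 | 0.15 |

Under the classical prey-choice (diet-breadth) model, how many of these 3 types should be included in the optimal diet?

Rank by E/h (J/s): gnats 0.742, mayflies 0.54, small moths 0.188. Include each in turn until the next type's E/h falls below the running intake rate.
Rate on top 1: 0.3575. mayflies: 0.54 > 0.3575 → include.
Rate on top 2: 0.4399. small moths: 0.188 < 0.4399 → exclude; stop.
Optimal diet: gnats, mayflies — 2 of 3 types.

2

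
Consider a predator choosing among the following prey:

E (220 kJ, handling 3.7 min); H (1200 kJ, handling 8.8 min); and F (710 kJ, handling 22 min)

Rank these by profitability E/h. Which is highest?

Profitability E/h (kJ/min): E = 220/3.7 = 59.5, H = 1200/8.8 = 136, F = 710/22 = 32.3.
Ranked: H > E > F.

H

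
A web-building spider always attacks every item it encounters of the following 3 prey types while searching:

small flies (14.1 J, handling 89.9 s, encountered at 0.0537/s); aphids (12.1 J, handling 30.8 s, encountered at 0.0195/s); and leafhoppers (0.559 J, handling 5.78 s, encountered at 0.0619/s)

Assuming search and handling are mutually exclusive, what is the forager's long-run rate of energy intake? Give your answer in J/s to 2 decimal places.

Energy encountered per unit search time: 0.0537×14.1 + 0.0195×12.1 + 0.0619×0.559 = 1.028 J/s.
Handling time per unit search time: 0.0537×89.9 + 0.0195×30.8 + 0.0619×5.78 = 5.786.
Rate = 1.028/(1 + 5.786) = 0.1514 J/s.

0.15 J/s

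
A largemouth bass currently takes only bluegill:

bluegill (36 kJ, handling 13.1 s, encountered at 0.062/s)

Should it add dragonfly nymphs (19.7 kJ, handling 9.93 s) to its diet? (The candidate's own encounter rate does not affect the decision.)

Yes

Current rate: (0.062×36)/(1 + 0.062×13.1) = 1.232 kJ/s.
dragonfly nymphs: E/h = 19.7/9.93 = 1.984 kJ/s.
1.984 > 1.232, so adding dragonfly nymphs raises the average — include it.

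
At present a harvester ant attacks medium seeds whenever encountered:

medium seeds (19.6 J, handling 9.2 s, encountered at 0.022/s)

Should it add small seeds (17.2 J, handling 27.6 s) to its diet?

On medium seeds alone, R = ΣλE/(1+Σλh) = 0.4312/1.202 = 0.3586 J/s.
Profitability of small seeds: 17.2/27.6 = 0.6232 J/s.
Since 0.6232 > R, including small seeds increases the long-run rate.

Yes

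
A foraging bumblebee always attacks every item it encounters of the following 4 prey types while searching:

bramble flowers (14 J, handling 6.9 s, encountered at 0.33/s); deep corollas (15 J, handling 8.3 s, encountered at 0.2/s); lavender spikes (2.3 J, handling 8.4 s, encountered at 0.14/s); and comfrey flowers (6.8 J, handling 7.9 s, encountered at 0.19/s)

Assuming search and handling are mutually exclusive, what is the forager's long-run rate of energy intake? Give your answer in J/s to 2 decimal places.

R = (0.33×14 + 0.2×15 + 0.14×2.3 + 0.19×6.8) / (1 + 0.33×6.9 + 0.2×8.3 + 0.14×8.4 + 0.19×7.9) = 9.234/7.614 = 1.213 J/s.

1.21 J/s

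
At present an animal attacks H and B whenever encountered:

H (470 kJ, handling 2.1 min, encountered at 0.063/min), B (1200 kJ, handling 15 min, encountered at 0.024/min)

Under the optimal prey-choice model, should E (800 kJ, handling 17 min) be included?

On H and B alone, R = ΣλE/(1+Σλh) = 58.41/1.492 = 39.14 kJ/min.
Profitability of E: 800/17 = 47.06 kJ/min.
Since 47.06 > R, including E increases the long-run rate.

Yes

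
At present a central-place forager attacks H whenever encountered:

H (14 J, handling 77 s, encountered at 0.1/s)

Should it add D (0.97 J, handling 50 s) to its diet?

No

Current rate: (0.1×14)/(1 + 0.1×77) = 0.1609 J/s.
Profitability of D: 0.97/50 = 0.0194 J/s.
Since 0.0194 < R, time spent handling D is better spent searching.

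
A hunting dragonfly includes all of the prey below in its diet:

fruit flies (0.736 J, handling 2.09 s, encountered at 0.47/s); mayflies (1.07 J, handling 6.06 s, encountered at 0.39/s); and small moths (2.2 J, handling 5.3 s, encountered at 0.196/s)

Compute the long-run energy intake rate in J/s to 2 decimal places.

0.22 J/s

R = (0.47×0.736 + 0.39×1.07 + 0.196×2.2) / (1 + 0.47×2.09 + 0.39×6.06 + 0.196×5.3) = 1.194/5.385 = 0.2218 J/s.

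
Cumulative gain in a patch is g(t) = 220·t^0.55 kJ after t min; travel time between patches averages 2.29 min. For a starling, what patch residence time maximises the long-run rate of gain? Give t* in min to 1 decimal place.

Maximise g(t)/(T+t): set derivative to zero → g'(t)(T+t) = g(t).
g'(t) = 0.55·220·t^-0.45. Setting 0.55·220·t^-0.45 = 220·t^0.55/(2.29+t) gives 0.55(2.29+t) = t, so 0.45·t = 0.55×2.29.
t* = 0.55×2.29/0.45 = 2.799 min.

2.8 min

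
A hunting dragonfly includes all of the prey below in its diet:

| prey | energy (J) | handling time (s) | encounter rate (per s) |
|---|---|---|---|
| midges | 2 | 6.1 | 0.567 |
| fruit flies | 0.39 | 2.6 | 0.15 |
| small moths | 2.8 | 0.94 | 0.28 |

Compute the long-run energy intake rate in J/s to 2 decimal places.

Energy encountered per unit search time: 0.567×2 + 0.15×0.39 + 0.28×2.8 = 1.976 J/s.
Handling time per unit search time: 0.567×6.1 + 0.15×2.6 + 0.28×0.94 = 4.112.
Rate = 1.976/(1 + 4.112) = 0.3866 J/s.

0.39 J/s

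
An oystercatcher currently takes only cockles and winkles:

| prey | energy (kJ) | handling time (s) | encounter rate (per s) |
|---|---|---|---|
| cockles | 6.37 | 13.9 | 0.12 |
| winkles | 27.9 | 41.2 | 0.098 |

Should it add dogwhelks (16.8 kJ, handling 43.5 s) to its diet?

Intake rate on the current diet: R = (0.12×6.37 + 0.098×27.9) / (1 + 0.12×13.9 + 0.098×41.2) = 3.499/6.706 = 0.5217 kJ/s.
Profitability of dogwhelks: 16.8/43.5 = 0.3862 kJ/s.
Since 0.3862 < R, time spent handling dogwhelks is better spent searching.

No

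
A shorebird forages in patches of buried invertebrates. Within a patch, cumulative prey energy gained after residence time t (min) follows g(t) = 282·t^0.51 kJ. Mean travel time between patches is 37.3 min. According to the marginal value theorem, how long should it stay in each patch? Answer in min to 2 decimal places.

Optimal t* satisfies g'(t*) = g(t*)/(T + t*).
g'(t) = 0.51·282·t^-0.49. Setting 0.51·282·t^-0.49 = 282·t^0.51/(37.3+t) gives 0.51(37.3+t) = t, so 0.49·t = 0.51×37.3.
t* = 0.51×37.3/0.49 = 38.82 min.

38.82 min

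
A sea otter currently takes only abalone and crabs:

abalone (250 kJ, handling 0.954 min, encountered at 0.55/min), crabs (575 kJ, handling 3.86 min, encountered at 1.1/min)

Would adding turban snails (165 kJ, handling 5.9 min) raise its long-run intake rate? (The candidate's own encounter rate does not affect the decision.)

Current rate: (0.55×250 + 1.1×575)/(1 + 0.55×0.954 + 1.1×3.86) = 133.4 kJ/min.
Profitability of turban snails: 165/5.9 = 27.97 kJ/min.
Since 27.97 < R, time spent handling turban snails is better spent searching.

No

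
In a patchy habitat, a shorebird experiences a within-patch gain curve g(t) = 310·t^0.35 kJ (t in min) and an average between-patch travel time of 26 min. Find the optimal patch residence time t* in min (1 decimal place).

By the marginal value theorem, leave when the instantaneous gain rate g'(t) equals the habitat-wide average g(t)/(T + t).
g'(t) = 0.35·310·t^-0.65. Setting 0.35·310·t^-0.65 = 310·t^0.35/(26+t) gives 0.35(26+t) = t, so 0.65·t = 0.35×26.
t* = 0.35×26/0.65 = 14 min.

14.0 min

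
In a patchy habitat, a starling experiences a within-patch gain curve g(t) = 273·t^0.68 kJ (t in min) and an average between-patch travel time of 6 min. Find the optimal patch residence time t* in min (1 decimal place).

Maximise g(t)/(T+t): set derivative to zero → g'(t)(T+t) = g(t).
g'(t) = 0.68·273·t^-0.32. Setting 0.68·273·t^-0.32 = 273·t^0.68/(6+t) gives 0.68(6+t) = t, so 0.32·t = 0.68×6.
t* = 0.68×6/0.32 = 12.75 min.

12.8 min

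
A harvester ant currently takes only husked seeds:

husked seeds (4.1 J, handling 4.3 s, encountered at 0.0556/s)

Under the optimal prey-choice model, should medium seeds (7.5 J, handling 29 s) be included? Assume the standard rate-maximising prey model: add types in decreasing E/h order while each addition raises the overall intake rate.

Intake rate on the current diet: R = (0.0556×4.1) / (1 + 0.0556×4.3) = 0.228/1.239 = 0.184 J/s.
Profitability of medium seeds: 7.5/29 = 0.2586 J/s.
Since 0.2586 > R, including medium seeds increases the long-run rate.

Yes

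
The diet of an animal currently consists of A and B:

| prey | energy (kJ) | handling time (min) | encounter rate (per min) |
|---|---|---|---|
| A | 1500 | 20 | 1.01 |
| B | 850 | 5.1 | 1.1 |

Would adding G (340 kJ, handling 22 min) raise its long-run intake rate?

No

On A and B alone, R = ΣλE/(1+Σλh) = 2450/26.81 = 91.38 kJ/min.
Profitability of G: 340/22 = 15.45 kJ/min.
15.45 < 91.38, so adding G would lower the average — exclude it.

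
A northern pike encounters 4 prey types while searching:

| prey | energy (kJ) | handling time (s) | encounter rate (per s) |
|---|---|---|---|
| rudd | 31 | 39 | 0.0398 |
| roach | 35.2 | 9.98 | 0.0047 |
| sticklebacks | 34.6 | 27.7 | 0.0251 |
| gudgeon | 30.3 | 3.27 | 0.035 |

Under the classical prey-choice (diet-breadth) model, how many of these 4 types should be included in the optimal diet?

3

Profitabilities (E/h, kJ/s): gudgeon 9.27, roach 3.53, sticklebacks 1.25, rudd 0.795. Add prey in this order while the next type's profitability exceeds the intake rate on those already taken.
Rate on top 1: 0.9516. roach: 3.53 > 0.9516 → include.
Rate on top 2: 1.056. sticklebacks: 1.25 > 1.056 → include.
Rate on top 3: 1.128. rudd: 0.795 < 1.128 → exclude; stop.
Optimal diet: gudgeon, roach, sticklebacks — 3 of 4 types.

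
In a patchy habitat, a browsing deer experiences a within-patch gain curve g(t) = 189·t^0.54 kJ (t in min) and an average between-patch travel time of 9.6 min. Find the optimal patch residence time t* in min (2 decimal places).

11.27 min

Optimal t* satisfies g'(t*) = g(t*)/(T + t*).
g'(t) = 0.54·189·t^-0.46. Setting 0.54·189·t^-0.46 = 189·t^0.54/(9.6+t) gives 0.54(9.6+t) = t, so 0.46·t = 0.54×9.6.
t* = 0.54×9.6/0.46 = 11.27 min.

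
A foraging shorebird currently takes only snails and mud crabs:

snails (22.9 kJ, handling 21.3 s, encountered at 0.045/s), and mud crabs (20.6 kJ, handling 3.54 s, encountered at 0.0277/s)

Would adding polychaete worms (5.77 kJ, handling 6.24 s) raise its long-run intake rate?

On snails and mud crabs alone, R = ΣλE/(1+Σλh) = 1.601/2.057 = 0.7785 kJ/s.
polychaete worms: E/h = 5.77/6.24 = 0.9247 kJ/s.
0.9247 > 0.7785, so adding polychaete worms raises the average — include it.

Yes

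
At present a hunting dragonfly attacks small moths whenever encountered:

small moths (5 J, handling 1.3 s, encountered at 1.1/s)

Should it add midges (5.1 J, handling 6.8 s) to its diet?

No

Current rate: (1.1×5)/(1 + 1.1×1.3) = 2.263 J/s.
Profitability of midges: 5.1/6.8 = 0.75 J/s.
Since 0.75 < R, time spent handling midges is better spent searching.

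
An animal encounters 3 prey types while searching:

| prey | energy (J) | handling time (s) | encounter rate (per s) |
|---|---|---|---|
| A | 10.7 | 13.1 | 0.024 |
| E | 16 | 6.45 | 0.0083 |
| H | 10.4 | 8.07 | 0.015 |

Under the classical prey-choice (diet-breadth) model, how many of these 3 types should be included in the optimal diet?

3

E/h in descending order: E 2.48, H 1.29, A 0.817 J/s. The optimal diet is the largest prefix of this list for which every included type satisfies E_i/h_i > R on the types above it.
Rate on top 1: 0.1261. H: 1.29 > 0.1261 → include.
Rate on top 2: 0.2459. A: 0.817 > 0.2459 → include.
Optimal diet: E, H, A — 3 of 3 types.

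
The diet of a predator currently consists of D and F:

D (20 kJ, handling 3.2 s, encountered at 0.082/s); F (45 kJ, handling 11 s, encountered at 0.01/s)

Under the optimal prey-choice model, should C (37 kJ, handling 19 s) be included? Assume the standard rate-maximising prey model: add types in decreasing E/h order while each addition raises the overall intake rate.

Yes

Current rate: (0.082×20 + 0.01×45)/(1 + 0.082×3.2 + 0.01×11) = 1.523 kJ/s.
C: E/h = 37/19 = 1.947 kJ/s.
Since 1.947 > R, including C increases the long-run rate.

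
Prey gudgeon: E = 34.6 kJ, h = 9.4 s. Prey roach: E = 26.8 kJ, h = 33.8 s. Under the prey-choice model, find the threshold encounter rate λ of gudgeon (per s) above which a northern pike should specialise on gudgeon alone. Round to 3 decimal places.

The zero-one rule: include roach iff E₂/h₂ > λE₁/(1+λh₁). Equality gives the switch point.
λE₁h₂ = E₂ + λE₂h₁ ⇒ λ = E₂/(E₁h₂ − E₂h₁) = 26.8/(1169 − 251.9) = 0.02921 per s.

0.029 per s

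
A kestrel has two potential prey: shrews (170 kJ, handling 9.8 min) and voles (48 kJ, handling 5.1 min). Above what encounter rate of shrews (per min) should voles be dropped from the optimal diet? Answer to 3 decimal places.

0.121 per min

At the threshold, the rate on shrews alone equals the profitability of voles: λ·170/(1 + λ·9.8) = 48/5.1 = 9.412.
Rearranging, λ(170 − 9.412×9.8) = 9.412, so λ = 9.412/77.76 = 0.121 per min.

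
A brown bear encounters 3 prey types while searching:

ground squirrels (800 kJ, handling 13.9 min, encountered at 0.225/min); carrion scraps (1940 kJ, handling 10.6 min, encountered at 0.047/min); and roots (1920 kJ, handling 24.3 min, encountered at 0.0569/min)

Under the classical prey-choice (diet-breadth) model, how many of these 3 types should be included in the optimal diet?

Profitabilities (E/h, kJ/min): carrion scraps 183, roots 79, ground squirrels 57.6. Add prey in this order while the next type's profitability exceeds the intake rate on those already taken.
Rate on top 1: 60.86. roots: 79 > 60.86 → include.
Rate on top 2: 69.57. ground squirrels: 57.6 < 69.57 → exclude; stop.
Optimal diet: carrion scraps, roots — 2 of 3 types.

2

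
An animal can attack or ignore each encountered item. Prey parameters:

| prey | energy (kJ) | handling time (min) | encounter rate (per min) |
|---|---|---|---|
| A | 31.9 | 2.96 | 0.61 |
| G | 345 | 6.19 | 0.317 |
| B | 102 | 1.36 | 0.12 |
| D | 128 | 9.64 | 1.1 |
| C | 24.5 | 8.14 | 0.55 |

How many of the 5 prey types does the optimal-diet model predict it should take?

2

Rank by E/h (kJ/min): B 75, G 55.7, D 13.3, A 10.8, C 3.01. Include each in turn until the next type's E/h falls below the running intake rate.
Rate on top 1: 10.52. G: 55.7 > 10.52 → include.
Rate on top 2: 38.91. D: 13.3 < 38.91 → exclude; stop.
Optimal diet: B, G — 2 of 5 types.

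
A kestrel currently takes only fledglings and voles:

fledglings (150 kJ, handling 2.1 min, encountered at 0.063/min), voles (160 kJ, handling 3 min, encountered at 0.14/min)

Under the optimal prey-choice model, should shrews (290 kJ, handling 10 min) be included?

Intake rate on the current diet: R = (0.063×150 + 0.14×160) / (1 + 0.063×2.1 + 0.14×3) = 31.85/1.552 = 20.52 kJ/min.
Profitability of shrews: 290/10 = 29 kJ/min.
29 > 20.52, so adding shrews raises the average — include it.

Yes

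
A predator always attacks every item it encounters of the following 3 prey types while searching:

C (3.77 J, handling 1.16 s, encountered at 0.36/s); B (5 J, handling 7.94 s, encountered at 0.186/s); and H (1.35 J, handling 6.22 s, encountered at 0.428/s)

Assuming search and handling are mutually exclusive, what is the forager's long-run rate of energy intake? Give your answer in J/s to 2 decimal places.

0.52 J/s

R = Σλ_iE_i / (1 + Σλ_ih_i)
Numerator: 0.36×3.77 + 0.186×5 + 0.428×1.35 = 2.865
Denominator: 1 + 0.36×1.16 + 0.186×7.94 + 0.428×6.22 = 5.557
R = 2.865/5.557 = 0.5156 J/s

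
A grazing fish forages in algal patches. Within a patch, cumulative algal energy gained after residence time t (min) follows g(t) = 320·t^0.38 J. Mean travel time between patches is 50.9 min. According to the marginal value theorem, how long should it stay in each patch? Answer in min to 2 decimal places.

31.20 min

Optimal t* satisfies g'(t*) = g(t*)/(T + t*).
g'(t) = 0.38·320·t^-0.62. Setting 0.38·320·t^-0.62 = 320·t^0.38/(50.9+t) gives 0.38(50.9+t) = t, so 0.62·t = 0.38×50.9.
t* = 0.38×50.9/0.62 = 31.2 min.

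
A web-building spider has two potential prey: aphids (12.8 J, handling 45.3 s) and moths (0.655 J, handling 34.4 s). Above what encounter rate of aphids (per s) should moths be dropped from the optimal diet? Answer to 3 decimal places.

0.002 per s

Drop moths once their profitability E₂/h₂ falls below the rate achievable on aphids alone: E₂/h₂ = λE₁/(1 + λh₁).
Solve for λ: λE₁h₂ = E₂(1 + λh₁) → λ(E₁h₂ − E₂h₁) = E₂ → λ = E₂/(E₁h₂ − E₂h₁).
λ = 0.655/(12.8×34.4 − 0.655×45.3) = 0.655/410.6 = 0.001595 per s.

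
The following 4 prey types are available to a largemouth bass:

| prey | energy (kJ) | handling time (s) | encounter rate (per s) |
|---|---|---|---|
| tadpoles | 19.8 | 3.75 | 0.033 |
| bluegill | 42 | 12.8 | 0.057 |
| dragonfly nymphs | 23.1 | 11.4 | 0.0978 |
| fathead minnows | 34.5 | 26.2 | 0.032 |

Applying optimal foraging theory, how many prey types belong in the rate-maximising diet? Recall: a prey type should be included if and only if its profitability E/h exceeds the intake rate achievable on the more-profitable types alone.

3

Profitabilities (E/h, kJ/s): tadpoles 5.28, bluegill 3.28, dragonfly nymphs 2.03, fathead minnows 1.32. Add prey in this order while the next type's profitability exceeds the intake rate on those already taken.
Rate on top 1: 0.5814. bluegill: 3.28 > 0.5814 → include.
Rate on top 2: 1.644. dragonfly nymphs: 2.03 > 1.644 → include.
Rate on top 3: 1.788. fathead minnows: 1.32 < 1.788 → exclude; stop.
Optimal diet: tadpoles, bluegill, dragonfly nymphs — 3 of 4 types.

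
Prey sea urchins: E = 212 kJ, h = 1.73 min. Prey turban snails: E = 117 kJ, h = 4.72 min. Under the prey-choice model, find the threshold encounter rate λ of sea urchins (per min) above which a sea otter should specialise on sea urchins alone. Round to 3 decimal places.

0.147 per min

Drop turban snails once their profitability E₂/h₂ falls below the rate achievable on sea urchins alone: E₂/h₂ = λE₁/(1 + λh₁).
Solve for λ: λE₁h₂ = E₂(1 + λh₁) → λ(E₁h₂ − E₂h₁) = E₂ → λ = E₂/(E₁h₂ − E₂h₁).
λ = 117/(212×4.72 − 117×1.73) = 117/798.2 = 0.1466 per min.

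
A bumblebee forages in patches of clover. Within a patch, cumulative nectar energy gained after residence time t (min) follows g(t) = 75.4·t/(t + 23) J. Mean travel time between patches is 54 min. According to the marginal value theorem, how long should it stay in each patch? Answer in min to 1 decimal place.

35.2 min

Optimal t* satisfies g'(t*) = g(t*)/(T + t*).
g'(t) = 75.4·23/(t + 23)². Setting 75.4·23/(t+23)² = 75.4t/[(t+23)(54+t)] gives 23(54+t) = t(t+23), so t² = 23×54 = 1242.
t* = √1242 = 35.24 min.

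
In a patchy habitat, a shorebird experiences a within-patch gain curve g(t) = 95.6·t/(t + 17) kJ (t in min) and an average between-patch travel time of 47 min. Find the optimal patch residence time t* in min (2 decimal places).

Maximise g(t)/(T+t): set derivative to zero → g'(t)(T+t) = g(t).
g'(t) = 95.6·17/(t + 17)². Setting 95.6·17/(t+17)² = 95.6t/[(t+17)(47+t)] gives 17(47+t) = t(t+17), so t² = 17×47 = 799.
t* = √799 = 28.27 min.

28.27 min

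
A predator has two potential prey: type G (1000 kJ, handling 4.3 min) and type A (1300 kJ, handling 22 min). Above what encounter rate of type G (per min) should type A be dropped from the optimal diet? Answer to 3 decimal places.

0.079 per min

At the threshold, the rate on type G alone equals the profitability of type A: λ·1000/(1 + λ·4.3) = 1300/22 = 59.09.
Rearranging, λ(1000 − 59.09×4.3) = 59.09, so λ = 59.09/745.9 = 0.07922 per min.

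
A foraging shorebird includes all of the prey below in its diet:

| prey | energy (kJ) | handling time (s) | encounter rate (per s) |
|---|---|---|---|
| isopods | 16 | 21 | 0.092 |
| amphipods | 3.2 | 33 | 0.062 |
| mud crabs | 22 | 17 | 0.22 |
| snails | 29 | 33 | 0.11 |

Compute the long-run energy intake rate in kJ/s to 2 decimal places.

R = Σλ_iE_i / (1 + Σλ_ih_i)
Numerator: 0.092×16 + 0.062×3.2 + 0.22×22 + 0.11×29 = 9.7
Denominator: 1 + 0.092×21 + 0.062×33 + 0.22×17 + 0.11×33 = 12.35
R = 9.7/12.35 = 0.7856 kJ/s

0.79 kJ/s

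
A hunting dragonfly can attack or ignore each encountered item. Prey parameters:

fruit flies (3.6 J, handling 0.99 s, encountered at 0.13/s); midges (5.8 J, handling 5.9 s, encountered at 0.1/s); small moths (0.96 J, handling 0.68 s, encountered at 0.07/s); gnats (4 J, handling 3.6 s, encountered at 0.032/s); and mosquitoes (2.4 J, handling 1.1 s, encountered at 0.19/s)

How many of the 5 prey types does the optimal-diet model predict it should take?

E/h in descending order: fruit flies 3.64, mosquitoes 2.18, small moths 1.41, gnats 1.11, midges 0.983 J/s. The optimal diet is the largest prefix of this list for which every included type satisfies E_i/h_i > R on the types above it.
Rate on top 1: 0.4146. mosquitoes: 2.18 > 0.4146 → include.
Rate on top 2: 0.6907. small moths: 1.41 > 0.6907 → include.
Rate on top 3: 0.7155. gnats: 1.11 > 0.7155 → include.
Rate on top 4: 0.7459. midges: 0.983 > 0.7459 → include.
Optimal diet: fruit flies, mosquitoes, small moths, gnats, midges — 5 of 5 types.

5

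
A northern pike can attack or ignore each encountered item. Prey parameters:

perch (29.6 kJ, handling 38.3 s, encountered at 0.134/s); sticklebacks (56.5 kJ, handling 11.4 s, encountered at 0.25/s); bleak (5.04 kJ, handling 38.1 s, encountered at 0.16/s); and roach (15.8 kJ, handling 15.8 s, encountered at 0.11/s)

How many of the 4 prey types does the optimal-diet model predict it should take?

E/h in descending order: sticklebacks 4.96, roach 1, perch 0.773, bleak 0.132 kJ/s. The optimal diet is the largest prefix of this list for which every included type satisfies E_i/h_i > R on the types above it.
Rate on top 1: 3.669. roach: 1 < 3.669 → exclude; stop.
Optimal diet: sticklebacks — 1 of 4 types.

1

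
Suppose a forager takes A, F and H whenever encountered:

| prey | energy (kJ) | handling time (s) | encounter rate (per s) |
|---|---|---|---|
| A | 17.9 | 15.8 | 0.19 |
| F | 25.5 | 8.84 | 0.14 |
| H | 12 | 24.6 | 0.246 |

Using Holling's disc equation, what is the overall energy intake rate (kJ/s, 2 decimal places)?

R = Σλ_iE_i / (1 + Σλ_ih_i)
Numerator: 0.19×17.9 + 0.14×25.5 + 0.246×12 = 9.923
Denominator: 1 + 0.19×15.8 + 0.14×8.84 + 0.246×24.6 = 11.29
R = 9.923/11.29 = 0.8788 kJ/s

0.88 kJ/s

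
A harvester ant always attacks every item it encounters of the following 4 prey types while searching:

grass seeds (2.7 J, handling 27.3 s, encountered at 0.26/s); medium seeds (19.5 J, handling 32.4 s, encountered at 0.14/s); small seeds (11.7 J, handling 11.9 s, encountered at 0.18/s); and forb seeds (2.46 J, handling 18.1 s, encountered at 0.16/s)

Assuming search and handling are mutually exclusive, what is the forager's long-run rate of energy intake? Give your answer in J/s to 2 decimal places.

R = (0.26×2.7 + 0.14×19.5 + 0.18×11.7 + 0.16×2.46) / (1 + 0.26×27.3 + 0.14×32.4 + 0.18×11.9 + 0.16×18.1) = 5.932/17.67 = 0.3356 J/s.

0.34 J/s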